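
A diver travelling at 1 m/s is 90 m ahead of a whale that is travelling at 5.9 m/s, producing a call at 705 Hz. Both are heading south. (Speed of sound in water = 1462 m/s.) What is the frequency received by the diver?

The diver is ahead, so the whale is moving toward it while the diver is moving away from the whale.
With source approaching and observer receding, f' = f · (v − v_o)/(v − v_s).
f' = 705 × (1462 − 1)/(1462 − 5.9) = 705 × 1461/1456.1 ≈ 707 Hz.

707 Hz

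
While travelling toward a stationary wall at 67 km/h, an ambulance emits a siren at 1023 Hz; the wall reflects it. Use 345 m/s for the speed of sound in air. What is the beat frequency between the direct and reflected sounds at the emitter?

67 km/h = 18.61 m/s.
The wall receives the sound from a moving source: f₁ = f₀ · v/(v − v_e) = 1023 × 345/326.39 ≈ 1081.3 Hz.
On the return leg the ambulance is a moving observer: f₂ = f₁ · (v + v_e)/v = 1081.3 × 363.61/345 ≈ 1139.7 Hz.
Equivalently f₂ = f₀ · (v + v_e)/(v − v_e).
Beat against the emitted tone: |f₂ − f₀| = 2v_e·f₀/(v − v_e) = 2 × 18.61 × 1023/326.39 ≈ 117 Hz.

117 Hz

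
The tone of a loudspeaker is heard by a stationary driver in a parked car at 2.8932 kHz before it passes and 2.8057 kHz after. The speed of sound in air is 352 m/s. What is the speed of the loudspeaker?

f₁/f₂ = (v + v_s)/(v − v_s), so v_s = v · (f₁ − f₂)/(f₁ + f₂).
v_s = 352 × (2.8932 − 2.8057)/(2.8932 + 2.8057) = 352 × 0.0875/5.6989 ≈ 5.4 m/s.

5.4 m/s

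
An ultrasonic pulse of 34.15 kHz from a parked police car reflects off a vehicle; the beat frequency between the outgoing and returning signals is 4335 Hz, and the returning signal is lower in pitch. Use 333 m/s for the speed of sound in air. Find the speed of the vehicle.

22.6 m/s

Double Doppler shift off a moving reflector: f₂ = f₀ · (v + u)/(v − u) (u > 0 toward emitter).
Returning signal is lower, so f₂ = f₀ − Δf = 34150 − 4335 = 29815 Hz.
Rearranging, u = v · (f₂ − f₀)/(f₂ + f₀) = 333 × -4335/63965 ≈ -22.6 m/s.
So the vehicle is moving at 22.6 m/s away from the emitter.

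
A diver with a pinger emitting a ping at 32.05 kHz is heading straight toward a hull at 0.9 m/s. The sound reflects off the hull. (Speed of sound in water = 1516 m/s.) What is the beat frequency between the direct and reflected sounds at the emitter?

38.1 Hz

The hull receives the sound from a moving source: f₁ = f₀ · v/(v − v_e) = 32.05 × 1516/1515.1 ≈ 32.0690 kHz.
On the return leg the diver with a pinger is a moving observer: f₂ = f₁ · (v + v_e)/v = 32.0690 × 1516.9/1516 ≈ 32.0881 kHz.
Equivalently f₂ = f₀ · (v + v_e)/(v − v_e).
Beat against the emitted tone (with f₀ = 32050 Hz): |f₂ − f₀| = 2v_e·f₀/(v − v_e) = 2 × 0.9 × 32050/1515.1 ≈ 38.1 Hz.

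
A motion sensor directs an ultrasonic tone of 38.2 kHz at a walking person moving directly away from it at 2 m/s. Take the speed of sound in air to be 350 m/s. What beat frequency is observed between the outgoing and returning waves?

434 Hz

The walking person first receives the wave as a moving observer: f₁ = f₀ · (v − u)/v = 38.2 × (350 − 2)/350 ≈ 37.982 kHz.
On reflection it acts as a source moving away from the stationary detector: f₂ = f₁ · v/(v + u) = 37.982 × 350/352 ≈ 37.766 kHz.
Beat frequency (with f₀ = 38200 Hz): |f₂ − f₀| = 2u·f₀/(v + u) = 2 × 2 × 38200/352 ≈ 434 Hz.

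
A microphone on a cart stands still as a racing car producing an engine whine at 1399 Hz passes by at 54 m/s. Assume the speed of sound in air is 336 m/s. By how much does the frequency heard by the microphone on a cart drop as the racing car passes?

Approaching: f₁ = f · v/(v − v_s) = 1399 × 336/282 ≈ 1667 Hz.
Receding: f₂ = f · v/(v + v_s) = 1399 × 336/390 ≈ 1205 Hz.
Drop: f₁ − f₂ = 2f·v·v_s/(v² − v_s²) = 2 × 1399 × 336 × 54/(336² − 54²) ≈ 462 Hz.

462 Hz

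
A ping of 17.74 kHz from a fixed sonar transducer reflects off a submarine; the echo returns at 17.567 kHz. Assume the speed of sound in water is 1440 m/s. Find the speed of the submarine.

7.1 m/s

Double Doppler shift off a moving reflector: f₂ = f₀ · (v + u)/(v − u) (u > 0 toward emitter).
Rearranging, u = v · (f₂ − f₀)/(f₂ + f₀) = 1440 × -0.173/35.307 ≈ -7.1 m/s.
So the submarine is moving at 7.1 m/s away from the emitter.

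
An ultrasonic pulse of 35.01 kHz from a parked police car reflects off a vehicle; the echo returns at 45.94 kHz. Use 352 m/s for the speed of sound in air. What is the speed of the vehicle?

48 m/s

Double Doppler shift off a moving reflector: f₂ = f₀ · (v + u)/(v − u) (u > 0 toward emitter).
Rearranging, u = v · (f₂ − f₀)/(f₂ + f₀) = 352 × 10.93/80.95 ≈ 48 m/s.
So the vehicle is moving at 48 m/s toward the emitter.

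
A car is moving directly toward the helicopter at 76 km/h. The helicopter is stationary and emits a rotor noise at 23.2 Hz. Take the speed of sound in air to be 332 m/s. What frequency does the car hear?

76 km/h = 21.11 m/s.
Moving observer, stationary source: f' = f · (v + v_o)/v.
f' = 23.2 × (332 + 21.11)/332 = 23.2 × 353.11/332 ≈ 24.7 Hz.

24.7 Hz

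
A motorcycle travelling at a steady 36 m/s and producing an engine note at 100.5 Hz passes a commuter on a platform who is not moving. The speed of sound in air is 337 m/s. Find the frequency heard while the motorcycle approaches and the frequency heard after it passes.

113 Hz approaching; 91 Hz receding

Approaching: f₁ = f · v/(v − v_s) = 100.5 × 337/301 ≈ 113 Hz.
Receding: f₂ = f · v/(v + v_s) = 100.5 × 337/373 ≈ 91 Hz.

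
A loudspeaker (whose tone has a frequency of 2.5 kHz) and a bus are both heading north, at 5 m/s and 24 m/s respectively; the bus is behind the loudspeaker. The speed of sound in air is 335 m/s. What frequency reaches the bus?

The bus is behind, so the loudspeaker is moving away from it while the bus is moving toward the loudspeaker.
With source receding and observer approaching, f' = f · (v + v_o)/(v + v_s).
f' = 2.5 × (335 + 24)/(335 + 5) = 2.5 × 359/340 ≈ 2.64 kHz.

2.64 kHz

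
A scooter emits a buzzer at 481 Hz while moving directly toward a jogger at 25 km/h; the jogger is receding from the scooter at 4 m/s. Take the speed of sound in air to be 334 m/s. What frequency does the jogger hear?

25 km/h = 6.944 m/s.
General Doppler shift: f' = f · (v − v_o)/(v − v_s).
f' = 481 × (334 − 4)/(334 − 6.944) = 481 × 330/327.06 ≈ 485 Hz.

485 Hz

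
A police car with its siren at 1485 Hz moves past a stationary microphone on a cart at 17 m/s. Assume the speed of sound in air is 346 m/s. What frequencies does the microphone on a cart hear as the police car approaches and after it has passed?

Approaching: f₁ = f · v/(v − v_s) = 1485 × 346/329 ≈ 1562 Hz.
Receding: f₂ = f · v/(v + v_s) = 1485 × 346/363 ≈ 1415 Hz.

1562 Hz approaching; 1415 Hz receding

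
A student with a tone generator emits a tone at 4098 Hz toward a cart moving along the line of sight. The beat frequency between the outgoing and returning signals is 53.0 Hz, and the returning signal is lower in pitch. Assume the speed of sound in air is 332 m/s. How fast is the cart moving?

2.16 m/s

Double Doppler shift off a moving reflector: f₂ = f₀ · (v + u)/(v − u) (u > 0 toward emitter).
Returning signal is lower, so f₂ = f₀ − Δf = 4098 − 53 = 4045 Hz.
Rearranging, u = v · (f₂ − f₀)/(f₂ + f₀) = 332 × -53/8143 ≈ -2.16 m/s.
So the cart is moving at 2.16 m/s away from the emitter.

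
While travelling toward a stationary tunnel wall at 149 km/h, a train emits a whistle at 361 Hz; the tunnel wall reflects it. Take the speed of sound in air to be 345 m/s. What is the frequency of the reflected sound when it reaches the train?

459 Hz

149 km/h = 41.39 m/s.
The tunnel wall receives the sound from a moving source: f₁ = f₀ · v/(v − v_e) = 361 × 345/303.61 ≈ 410 Hz.
On the return leg the train is a moving observer: f₂ = f₁ · (v + v_e)/v = 410 × 386.39/345 ≈ 459 Hz.
Equivalently f₂ = f₀ · (v + v_e)/(v − v_e).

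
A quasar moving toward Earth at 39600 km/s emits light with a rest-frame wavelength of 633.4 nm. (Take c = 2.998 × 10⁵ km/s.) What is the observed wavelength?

β = v/c = 39600/299800 = 0.1321.
Relativistic Doppler for wavelength: λ' = λ₀ · √((1 − β)/(1 + β)).
λ' = 633.4 × √(0.8679/1.1321) = 633.4 × 0.87558 ≈ 554.6 nm.

554.6 nm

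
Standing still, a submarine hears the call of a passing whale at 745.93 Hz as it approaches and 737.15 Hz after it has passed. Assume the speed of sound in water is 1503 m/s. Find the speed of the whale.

8.9 m/s

f₁/f₂ = (v + v_s)/(v − v_s), so v_s = v · (f₁ − f₂)/(f₁ + f₂).
v_s = 1503 × (745.93 − 737.15)/(745.93 + 737.15) = 1503 × 8.78/1483.08 ≈ 8.9 m/s.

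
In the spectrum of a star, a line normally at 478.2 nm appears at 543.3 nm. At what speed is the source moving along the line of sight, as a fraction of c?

λ'/λ₀ = 1.1361 > 1 (redshift), so the source is receding.
λ'/λ₀ = √((1 + β)/(1 − β)) for a receding source ⇒ β = (r² − 1)/(r² + 1) with r = λ'/λ₀.
β = (1.2908 − 1)/(1.2908 + 1) ≈ 0.127.

0.127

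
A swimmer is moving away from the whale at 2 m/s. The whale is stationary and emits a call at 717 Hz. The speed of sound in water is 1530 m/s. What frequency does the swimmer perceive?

716 Hz

Moving observer, stationary source: f' = f · (v − v_o)/v.
f' = 717 × (1530 − 2)/1530 = 717 × 1528/1530 ≈ 716 Hz.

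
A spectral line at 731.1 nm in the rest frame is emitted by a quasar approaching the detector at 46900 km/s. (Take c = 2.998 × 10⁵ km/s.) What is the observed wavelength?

β = v/c = 46900/299800 = 0.1564.
Relativistic Doppler for wavelength: λ' = λ₀ · √((1 − β)/(1 + β)).
λ' = 731.1 × √(0.8436/1.1564) = 731.1 × 0.85408 ≈ 624.4 nm.

624.4 nm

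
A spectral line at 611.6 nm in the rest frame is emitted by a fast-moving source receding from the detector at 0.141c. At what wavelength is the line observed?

Relativistic Doppler for wavelength: λ' = λ₀ · √((1 + β)/(1 − β)).
λ' = 611.6 × √(1.1410/0.8590) = 611.6 × 1.15251 ≈ 704.9 nm.

704.9 nm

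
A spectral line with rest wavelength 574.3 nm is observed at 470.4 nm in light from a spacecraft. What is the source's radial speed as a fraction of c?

λ'/λ₀ = 0.8191 < 1 (blueshift), so the source is approaching.
λ'/λ₀ = √((1 − β)/(1 + β)) for an approaching source ⇒ β = (1 − r²)/(1 + r²) with r = λ'/λ₀.
β = (1 − 0.6709)/(1 + 0.6709) ≈ 0.197.

0.197c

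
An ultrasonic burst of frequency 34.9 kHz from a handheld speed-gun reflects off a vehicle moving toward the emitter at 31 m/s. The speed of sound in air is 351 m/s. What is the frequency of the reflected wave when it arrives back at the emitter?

The vehicle first receives the wave as a moving observer: f₁ = f₀ · (v + u)/v = 34.9 × (351 + 31)/351 ≈ 38.0 kHz.
The reflection then acts as a moving source: f₂ = f₁ · v/(v − u) ≈ 41.7 kHz.
Equivalently f₂ = f₀ · (v + u)/(v − u).

41.7 kHz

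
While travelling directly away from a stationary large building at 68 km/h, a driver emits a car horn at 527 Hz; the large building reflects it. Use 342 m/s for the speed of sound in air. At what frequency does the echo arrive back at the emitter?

472 Hz

68 km/h = 18.89 m/s.
The large building receives the sound from a moving source: f₁ = f₀ · v/(v + v_e) = 527 × 342/360.89 ≈ 499 Hz.
On the return leg the driver is a moving observer: f₂ = f₁ · (v − v_e)/v = 499 × 323.11/342 ≈ 472 Hz.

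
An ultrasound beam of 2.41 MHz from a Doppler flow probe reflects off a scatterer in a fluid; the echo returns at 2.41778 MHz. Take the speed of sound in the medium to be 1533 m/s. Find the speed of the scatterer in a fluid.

Double Doppler shift off a moving reflector: f₂ = f₀ · (v + u)/(v − u) (u > 0 toward emitter).
Rearranging, u = v · (f₂ − f₀)/(f₂ + f₀) = 1533 × 0.00778/4.82778 ≈ 2.47 m/s.
So the scatterer in a fluid is moving at 2.47 m/s toward the emitter.

2.47 m/s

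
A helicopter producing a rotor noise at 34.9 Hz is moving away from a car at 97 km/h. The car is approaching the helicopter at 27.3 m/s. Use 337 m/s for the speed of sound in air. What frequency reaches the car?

97 km/h = 26.94 m/s.
General Doppler shift: f' = f · (v + v_o)/(v + v_s).
f' = 34.9 × (337 + 27.3)/(337 + 26.94) = 34.9 × 364.3/363.94 ≈ 34.9 Hz.

34.9 Hz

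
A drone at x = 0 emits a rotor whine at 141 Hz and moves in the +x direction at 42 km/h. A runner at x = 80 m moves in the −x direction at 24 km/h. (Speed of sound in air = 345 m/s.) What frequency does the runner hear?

42 km/h = 11.67 m/s; 24 km/h = 6.667 m/s.
The observer lies on the +x side, so the source is heading toward the observer and the observer is heading toward the source.
Both move, so f' = f · (v + v_o)/(v − v_s).
f' = 141 × (345 + 6.667)/(345 − 11.67) = 141 × 351.67/333.33 ≈ 149 Hz.

149 Hz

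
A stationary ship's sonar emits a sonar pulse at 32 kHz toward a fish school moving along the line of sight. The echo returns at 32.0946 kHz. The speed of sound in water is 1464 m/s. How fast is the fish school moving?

2.16 m/s

Double Doppler shift off a moving reflector: f₂ = f₀ · (v + u)/(v − u) (u > 0 toward emitter).
Rearranging, u = v · (f₂ − f₀)/(f₂ + f₀) = 1464 × 0.0946/64.0946 ≈ 2.16 m/s.
So the fish school is moving at 2.16 m/s toward the emitter.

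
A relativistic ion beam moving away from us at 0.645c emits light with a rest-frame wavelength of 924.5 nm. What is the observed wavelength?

Relativistic Doppler for wavelength: λ' = λ₀ · √((1 + β)/(1 − β)).
λ' = 924.5 × √(1.6450/0.3550) = 924.5 × 2.15263 ≈ 1990.1 nm.

1990.1 nm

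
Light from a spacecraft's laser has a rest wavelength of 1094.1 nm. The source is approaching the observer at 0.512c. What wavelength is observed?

621.6 nm

Relativistic Doppler for wavelength: λ' = λ₀ · √((1 − β)/(1 + β)).
λ' = 1094.1 × √(0.4880/1.5120) = 1094.1 × 0.56811 ≈ 621.6 nm.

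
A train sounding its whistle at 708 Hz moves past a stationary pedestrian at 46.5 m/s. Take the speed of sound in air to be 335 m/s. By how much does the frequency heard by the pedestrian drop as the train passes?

200 Hz

Approaching: f₁ = f · v/(v − v_s) = 708 × 335/288.5 ≈ 822 Hz.
Receding: f₂ = f · v/(v + v_s) = 708 × 335/381.5 ≈ 622 Hz.
Drop: f₁ − f₂ = 2f·v·v_s/(v² − v_s²) = 2 × 708 × 335 × 46.5/(335² − 46.5²) ≈ 200 Hz.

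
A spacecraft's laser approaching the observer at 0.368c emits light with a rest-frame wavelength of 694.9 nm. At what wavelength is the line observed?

472.3 nm

Relativistic Doppler for wavelength: λ' = λ₀ · √((1 − β)/(1 + β)).
λ' = 694.9 × √(0.6320/1.3680) = 694.9 × 0.67970 ≈ 472.3 nm.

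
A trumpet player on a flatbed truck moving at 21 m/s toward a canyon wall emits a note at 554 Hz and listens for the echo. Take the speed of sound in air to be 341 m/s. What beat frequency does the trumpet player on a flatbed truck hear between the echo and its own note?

73 Hz

The canyon wall receives the sound from a moving source: f₁ = f₀ · v/(v − v_e) = 554 × 341/320 ≈ 590.4 Hz.
On the return leg the trumpet player on a flatbed truck is a moving observer: f₂ = f₁ · (v + v_e)/v = 590.4 × 362/341 ≈ 626.7 Hz.
Beat against the emitted tone: |f₂ − f₀| = 2v_e·f₀/(v − v_e) = 2 × 21 × 554/320 ≈ 73 Hz.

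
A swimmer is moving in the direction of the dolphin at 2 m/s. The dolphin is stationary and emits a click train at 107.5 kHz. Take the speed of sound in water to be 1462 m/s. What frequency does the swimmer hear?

Moving observer, stationary source: f' = f · (v + v_o)/v.
f' = 107.5 × (1462 + 2)/1462 = 107.5 × 1464/1462 ≈ 107.6 kHz.

107.6 kHz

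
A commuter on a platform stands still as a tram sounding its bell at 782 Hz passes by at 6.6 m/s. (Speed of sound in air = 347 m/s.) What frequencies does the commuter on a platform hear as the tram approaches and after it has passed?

797 Hz approaching; 767 Hz receding

Approaching: f₁ = f · v/(v − v_s) = 782 × 347/340.4 ≈ 797 Hz.
Receding: f₂ = f · v/(v + v_s) = 782 × 347/353.6 ≈ 767 Hz.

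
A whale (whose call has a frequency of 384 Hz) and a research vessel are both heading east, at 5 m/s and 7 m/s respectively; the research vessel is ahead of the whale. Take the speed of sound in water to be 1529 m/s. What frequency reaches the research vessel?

383 Hz

The research vessel is ahead, so the whale is moving toward it while the research vessel is moving away from the whale.
With source approaching and observer receding, f' = f · (v − v_o)/(v − v_s).
f' = 384 × (1529 − 7)/(1529 − 5) = 384 × 1522/1524 ≈ 383 Hz.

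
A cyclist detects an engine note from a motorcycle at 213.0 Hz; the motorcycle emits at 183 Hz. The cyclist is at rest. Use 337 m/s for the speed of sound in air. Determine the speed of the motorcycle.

47 m/s

f' > f, so the motorcycle is approaching.
f' = f · v/(v − v_s) ⇒ v_s = v · |1 − f/f'|.
v_s = 337 × |1 − 183/213.0| = 337 × 0.1408 ≈ 47 m/s.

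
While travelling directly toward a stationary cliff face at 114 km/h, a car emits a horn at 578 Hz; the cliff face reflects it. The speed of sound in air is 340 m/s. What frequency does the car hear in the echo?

114 km/h = 31.67 m/s.
The cliff face receives the sound from a moving source: f₁ = f₀ · v/(v − v_e) = 578 × 340/308.33 ≈ 637 Hz.
On the return leg the car is a moving observer: f₂ = f₁ · (v + v_e)/v = 637 × 371.67/340 ≈ 697 Hz.

697 Hz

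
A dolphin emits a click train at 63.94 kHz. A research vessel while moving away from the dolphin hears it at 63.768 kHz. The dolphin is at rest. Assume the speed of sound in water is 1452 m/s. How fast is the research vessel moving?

f' = f · (v − v_o)/v ⇒ v_o = v · |f'/f − 1|.
v_o = 1452 × |63.768/63.94 − 1| = 1452 × 0.00269 ≈ 3.9 m/s.

3.9 m/s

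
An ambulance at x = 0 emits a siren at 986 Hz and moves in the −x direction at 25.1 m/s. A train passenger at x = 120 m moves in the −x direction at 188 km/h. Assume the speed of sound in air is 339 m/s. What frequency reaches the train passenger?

1059 Hz

188 km/h = 52.22 m/s.
The observer lies on the +x side, so the source is heading away from the observer and the observer is heading toward the source.
Both move, so f' = f · (v + v_o)/(v + v_s).
f' = 986 × (339 + 52.22)/(339 + 25.1) = 986 × 391.22/364.1 ≈ 1059 Hz.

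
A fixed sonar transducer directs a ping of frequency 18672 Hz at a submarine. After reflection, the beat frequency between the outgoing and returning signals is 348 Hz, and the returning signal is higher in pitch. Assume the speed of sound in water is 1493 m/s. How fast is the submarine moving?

13.8 m/s

Double Doppler shift off a moving reflector: f₂ = f₀ · (v + u)/(v − u) (u > 0 toward emitter).
Returning signal is higher, so f₂ = f₀ + Δf = 18672 + 348 = 19020 Hz.
Rearranging, u = v · (f₂ − f₀)/(f₂ + f₀) = 1493 × 348/37692 ≈ 13.8 m/s.
So the submarine is moving at 13.8 m/s toward the emitter.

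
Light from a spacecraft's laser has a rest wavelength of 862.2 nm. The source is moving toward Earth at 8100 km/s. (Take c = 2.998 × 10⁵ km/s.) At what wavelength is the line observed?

839.2 nm

β = v/c = 8100/299800 = 0.0270.
Relativistic Doppler for wavelength: λ' = λ₀ · √((1 − β)/(1 + β)).
λ' = 862.2 × √(0.9730/1.0270) = 862.2 × 0.97334 ≈ 839.2 nm.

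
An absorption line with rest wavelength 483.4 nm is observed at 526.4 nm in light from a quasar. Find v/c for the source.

λ'/λ₀ = 1.0890 > 1 (redshift), so the source is receding.
λ'/λ₀ = √((1 + β)/(1 − β)) for a receding source ⇒ β = (r² − 1)/(r² + 1) with r = λ'/λ₀.
β = (1.1858 − 1)/(1.1858 + 1) ≈ 0.085.

0.085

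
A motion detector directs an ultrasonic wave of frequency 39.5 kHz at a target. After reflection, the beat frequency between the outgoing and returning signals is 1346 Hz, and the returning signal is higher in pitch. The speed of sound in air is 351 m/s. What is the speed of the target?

5.9 m/s

Double Doppler shift off a moving reflector: f₂ = f₀ · (v + u)/(v − u) (u > 0 toward emitter).
Returning signal is higher, so f₂ = f₀ + Δf = 39500 + 1346 = 40846 Hz.
Rearranging, u = v · (f₂ − f₀)/(f₂ + f₀) = 351 × 1346/80346 ≈ 5.9 m/s.
So the target is moving at 5.9 m/s toward the emitter.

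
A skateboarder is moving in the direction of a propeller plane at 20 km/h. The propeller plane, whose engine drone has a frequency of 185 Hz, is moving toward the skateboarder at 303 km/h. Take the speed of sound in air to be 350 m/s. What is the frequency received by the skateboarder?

303 km/h = 84.17 m/s; 20 km/h = 5.556 m/s.
With source approaching and observer approaching, f' = f · (v + v_o)/(v − v_s).
f' = 185 × (350 + 5.556)/(350 − 84.17) = 185 × 355.56/265.83 ≈ 247 Hz.

247 Hz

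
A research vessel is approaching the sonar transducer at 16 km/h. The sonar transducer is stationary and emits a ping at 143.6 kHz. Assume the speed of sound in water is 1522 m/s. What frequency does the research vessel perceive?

144.0 kHz

16 km/h = 4.444 m/s.
Only the observer moves, toward the source, so f' = f · (v + v_o)/v.
f' = 143.6 × (1522 + 4.444)/1522 = 143.6 × 1526.4/1522 ≈ 144.0 kHz.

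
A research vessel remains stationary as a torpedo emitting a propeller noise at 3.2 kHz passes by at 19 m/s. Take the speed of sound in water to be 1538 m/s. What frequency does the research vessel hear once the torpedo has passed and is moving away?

3.16 kHz

Receding: f₂ = f · v/(v + v_s) = 3.2 × 1538/1557 ≈ 3.16 kHz.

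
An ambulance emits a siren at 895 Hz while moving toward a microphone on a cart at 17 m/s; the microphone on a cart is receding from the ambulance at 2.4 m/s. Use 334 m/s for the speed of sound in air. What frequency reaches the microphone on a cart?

936 Hz

With source approaching and observer receding, f' = f · (v − v_o)/(v − v_s).
f' = 895 × (334 − 2.4)/(334 − 17) = 895 × 331.6/317 ≈ 936 Hz.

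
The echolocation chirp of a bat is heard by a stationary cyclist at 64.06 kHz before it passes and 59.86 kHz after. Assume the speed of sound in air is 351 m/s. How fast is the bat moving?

11.9 m/s

f₁/f₂ = (v + v_s)/(v − v_s), so v_s = v · (f₁ − f₂)/(f₁ + f₂).
v_s = 351 × (64.06 − 59.86)/(64.06 + 59.86) = 351 × 4.20/123.92 ≈ 11.9 m/s.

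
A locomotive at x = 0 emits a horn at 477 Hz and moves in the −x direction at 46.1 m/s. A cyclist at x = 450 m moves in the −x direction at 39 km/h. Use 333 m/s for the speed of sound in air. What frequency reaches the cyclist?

433 Hz

39 km/h = 10.83 m/s.
The observer lies on the +x side, so the source is heading away from the observer and the observer is heading toward the source.
With source receding and observer approaching, f' = f · (v + v_o)/(v + v_s).
f' = 477 × (333 + 10.83)/(333 + 46.1) = 477 × 343.83/379.1 ≈ 433 Hz.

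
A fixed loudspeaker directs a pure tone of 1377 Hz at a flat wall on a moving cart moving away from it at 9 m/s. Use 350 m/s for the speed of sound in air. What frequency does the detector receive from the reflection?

1308 Hz

The flat wall on a moving cart first receives the wave as a moving observer: f₁ = f₀ · (v − u)/v = 1377 × (350 − 9)/350 ≈ 1342 Hz.
On reflection it acts as a source moving away from the stationary detector: f₂ = f₁ · v/(v + u) = 1342 × 350/359 ≈ 1308 Hz.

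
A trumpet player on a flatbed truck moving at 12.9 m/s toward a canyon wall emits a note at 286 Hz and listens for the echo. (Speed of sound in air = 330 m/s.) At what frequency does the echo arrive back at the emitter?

309 Hz

The canyon wall receives the sound from a moving source: f₁ = f₀ · v/(v − v_e) = 286 × 330/317.1 ≈ 298 Hz.
On the return leg the trumpet player on a flatbed truck is a moving observer: f₂ = f₁ · (v + v_e)/v = 298 × 342.9/330 ≈ 309 Hz.
Equivalently f₂ = f₀ · (v + v_e)/(v − v_e).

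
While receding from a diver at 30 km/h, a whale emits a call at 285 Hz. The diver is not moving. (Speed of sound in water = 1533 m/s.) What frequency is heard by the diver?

30 km/h = 8.333 m/s.
Only the source moves, away from the listener, so f' = f · v/(v + v_s).
f' = 285 × 1533/(1533 + 8.333) = 285 × 1533/1541 ≈ 283 Hz.

283 Hz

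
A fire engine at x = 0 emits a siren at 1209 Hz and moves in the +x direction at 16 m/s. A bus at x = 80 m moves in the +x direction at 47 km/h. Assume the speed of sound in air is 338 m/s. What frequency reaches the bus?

47 km/h = 13.06 m/s.
The observer lies on the +x side, so the source is heading toward the observer and the observer is heading away from the source.
Both move, so f' = f · (v − v_o)/(v − v_s).
f' = 1209 × (338 − 13.06)/(338 − 16) = 1209 × 324.94/322 ≈ 1220 Hz.

1220 Hz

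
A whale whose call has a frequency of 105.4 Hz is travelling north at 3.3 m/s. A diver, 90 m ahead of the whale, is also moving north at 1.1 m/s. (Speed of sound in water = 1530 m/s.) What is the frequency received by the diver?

106 Hz

The diver is ahead, so the whale is moving toward it while the diver is moving away from the whale.
Both move, so f' = f · (v − v_o)/(v − v_s).
f' = 105.4 × (1530 − 1.1)/(1530 − 3.3) = 105.4 × 1528.9/1526.7 ≈ 106 Hz.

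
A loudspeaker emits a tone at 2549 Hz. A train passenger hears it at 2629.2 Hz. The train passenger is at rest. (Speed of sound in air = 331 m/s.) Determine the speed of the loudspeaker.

10.1 m/s

f' > f, so the loudspeaker is approaching.
f' = f · v/(v − v_s) ⇒ v_s = v · |1 − f/f'|.
v_s = 331 × |1 − 2549/2629.2| = 331 × 0.0305 ≈ 10.1 m/s.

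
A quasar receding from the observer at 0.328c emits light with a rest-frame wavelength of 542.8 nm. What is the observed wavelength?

763.1 nm

Relativistic Doppler for wavelength: λ' = λ₀ · √((1 + β)/(1 − β)).
λ' = 542.8 × √(1.3280/0.6720) = 542.8 × 1.40577 ≈ 763.1 nm.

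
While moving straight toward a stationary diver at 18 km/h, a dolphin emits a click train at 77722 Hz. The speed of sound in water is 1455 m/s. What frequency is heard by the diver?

77990 Hz

18 km/h = 5 m/s.
Only the source moves, toward the listener, so f' = f · v/(v − v_s).
f' = 77722 × 1455/(1455 − 5) = 77722 × 1455/1450 ≈ 77990 Hz.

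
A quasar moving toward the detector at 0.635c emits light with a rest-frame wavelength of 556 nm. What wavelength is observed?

Relativistic Doppler for wavelength: λ' = λ₀ · √((1 − β)/(1 + β)).
λ' = 556 × √(0.3650/1.6350) = 556 × 0.47248 ≈ 262.7 nm.

262.7 nm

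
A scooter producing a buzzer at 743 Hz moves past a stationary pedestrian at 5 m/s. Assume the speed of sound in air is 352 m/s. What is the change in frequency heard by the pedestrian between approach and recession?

21.1 Hz

Approaching: f₁ = f · v/(v − v_s) = 743 × 352/347 ≈ 753.7 Hz.
Receding: f₂ = f · v/(v + v_s) = 743 × 352/357 ≈ 732.6 Hz.
Drop: f₁ − f₂ = 2f·v·v_s/(v² − v_s²) = 2 × 743 × 352 × 5/(352² − 5²) ≈ 21.1 Hz.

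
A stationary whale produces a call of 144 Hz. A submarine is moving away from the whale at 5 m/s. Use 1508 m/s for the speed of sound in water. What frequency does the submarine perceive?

144 Hz

Moving observer, stationary source: f' = f · (v − v_o)/v.
f' = 144 × (1508 − 5)/1508 = 144 × 1503/1508 ≈ 144 Hz.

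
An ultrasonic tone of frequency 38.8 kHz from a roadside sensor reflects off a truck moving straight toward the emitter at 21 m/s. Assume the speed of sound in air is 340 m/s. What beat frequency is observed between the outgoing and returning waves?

The truck first receives the wave as a moving observer: f₁ = f₀ · (v + u)/v = 38.8 × (340 + 21)/340 ≈ 41.20 kHz.
On reflection it acts as a source moving toward the stationary detector: f₂ = f₁ · v/(v − u) = 41.20 × 340/319 ≈ 43.91 kHz.
Equivalently f₂ = f₀ · (v + u)/(v − u).
Beat frequency (with f₀ = 38800 Hz): |f₂ − f₀| = 2u·f₀/(v − u) = 2 × 21 × 38800/319 ≈ 5108 Hz.

5108 Hz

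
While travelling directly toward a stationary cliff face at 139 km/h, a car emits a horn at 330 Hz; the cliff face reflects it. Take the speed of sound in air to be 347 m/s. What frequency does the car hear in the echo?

413 Hz

139 km/h = 38.61 m/s.
The cliff face receives the sound from a moving source: f₁ = f₀ · v/(v − v_e) = 330 × 347/308.39 ≈ 371 Hz.
On the return leg the car is a moving observer: f₂ = f₁ · (v + v_e)/v = 371 × 385.61/347 ≈ 413 Hz.
Equivalently f₂ = f₀ · (v + v_e)/(v − v_e).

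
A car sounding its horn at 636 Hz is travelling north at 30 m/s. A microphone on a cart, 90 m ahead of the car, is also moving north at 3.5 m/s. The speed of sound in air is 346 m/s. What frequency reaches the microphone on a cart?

The microphone on a cart is ahead, so the car is moving toward it while the microphone on a cart is moving away from the car.
With source approaching and observer receding, f' = f · (v − v_o)/(v − v_s).
f' = 636 × (346 − 3.5)/(346 − 30) = 636 × 342.5/316 ≈ 689 Hz.

689 Hz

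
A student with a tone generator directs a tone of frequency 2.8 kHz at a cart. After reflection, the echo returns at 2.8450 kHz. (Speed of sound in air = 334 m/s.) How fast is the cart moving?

Double Doppler shift off a moving reflector: f₂ = f₀ · (v + u)/(v − u) (u > 0 toward emitter).
Rearranging, u = v · (f₂ − f₀)/(f₂ + f₀) = 334 × 0.0450/5.6450 ≈ 2.66 m/s.
So the cart is moving at 2.66 m/s toward the emitter.

2.66 m/s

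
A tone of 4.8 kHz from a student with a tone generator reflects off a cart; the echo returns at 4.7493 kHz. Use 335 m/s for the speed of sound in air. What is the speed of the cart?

1.78 m/s

Double Doppler shift off a moving reflector: f₂ = f₀ · (v + u)/(v − u) (u > 0 toward emitter).
Rearranging, u = v · (f₂ − f₀)/(f₂ + f₀) = 335 × -0.0507/9.5493 ≈ -1.78 m/s.
So the cart is moving at 1.78 m/s away from the emitter.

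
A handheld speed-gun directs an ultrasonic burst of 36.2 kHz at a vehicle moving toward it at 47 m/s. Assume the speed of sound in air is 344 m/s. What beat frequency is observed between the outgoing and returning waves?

11457 Hz

The vehicle first receives the wave as a moving observer: f₁ = f₀ · (v + u)/v = 36.2 × (344 + 47)/344 ≈ 41.15 kHz.
The reflection then acts as a moving source: f₂ = f₁ · v/(v − u) ≈ 47.66 kHz.
Equivalently f₂ = f₀ · (v + u)/(v − u).
Beat frequency (with f₀ = 36200 Hz): |f₂ − f₀| = 2u·f₀/(v − u) = 2 × 47 × 36200/297 ≈ 11457 Hz.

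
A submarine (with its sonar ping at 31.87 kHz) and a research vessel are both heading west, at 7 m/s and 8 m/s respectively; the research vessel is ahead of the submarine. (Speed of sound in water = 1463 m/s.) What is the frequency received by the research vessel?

The research vessel is ahead, so the submarine is moving toward it while the research vessel is moving away from the submarine.
Both move, so f' = f · (v − v_o)/(v − v_s).
f' = 31.87 × (1463 − 8)/(1463 − 7) = 31.87 × 1455/1456 ≈ 31.8 kHz.

31.8 kHz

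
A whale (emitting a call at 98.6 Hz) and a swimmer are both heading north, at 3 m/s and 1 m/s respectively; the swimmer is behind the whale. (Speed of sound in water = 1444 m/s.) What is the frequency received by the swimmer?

98 Hz

The swimmer is behind, so the whale is moving away from it while the swimmer is moving toward the whale.
With source receding and observer approaching, f' = f · (v + v_o)/(v + v_s).
f' = 98.6 × (1444 + 1)/(1444 + 3) = 98.6 × 1445/1447 ≈ 98 Hz.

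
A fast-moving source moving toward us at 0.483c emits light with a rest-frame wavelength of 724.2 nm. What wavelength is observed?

Relativistic Doppler for wavelength: λ' = λ₀ · √((1 − β)/(1 + β)).
λ' = 724.2 × √(0.5170/1.4830) = 724.2 × 0.59044 ≈ 427.6 nm.

427.6 nm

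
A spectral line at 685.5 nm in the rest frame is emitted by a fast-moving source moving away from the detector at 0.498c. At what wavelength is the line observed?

Relativistic Doppler for wavelength: λ' = λ₀ · √((1 + β)/(1 − β)).
λ' = 685.5 × √(1.4980/0.5020) = 685.5 × 1.72744 ≈ 1184.2 nm.

1184.2 nm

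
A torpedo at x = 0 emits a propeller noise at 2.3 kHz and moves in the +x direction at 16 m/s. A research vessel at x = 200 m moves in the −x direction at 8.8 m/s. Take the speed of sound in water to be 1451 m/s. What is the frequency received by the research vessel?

The observer lies on the +x side, so the source is heading toward the observer and the observer is heading toward the source.
Both move, so f' = f · (v + v_o)/(v − v_s).
f' = 2.3 × (1451 + 8.8)/(1451 − 16) = 2.3 × 1459.8/1435 ≈ 2.34 kHz.

2.34 kHz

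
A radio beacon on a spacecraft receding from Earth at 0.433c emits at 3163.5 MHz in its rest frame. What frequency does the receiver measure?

Relativistic Doppler for frequency: f' = f₀ · √((1 − β)/(1 + β)).
f' = 3163.5 × √(0.5670/1.4330) = 3163.5 × 0.62903 ≈ 1989.9 MHz.

1989.9 MHz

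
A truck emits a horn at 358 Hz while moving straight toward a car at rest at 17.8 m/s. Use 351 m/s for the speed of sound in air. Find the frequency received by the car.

377 Hz

With the source moving toward a stationary observer, f' = f · v/(v − v_s).
f' = 358 × 351/(351 − 17.8) = 358 × 351/333.2 ≈ 377 Hz.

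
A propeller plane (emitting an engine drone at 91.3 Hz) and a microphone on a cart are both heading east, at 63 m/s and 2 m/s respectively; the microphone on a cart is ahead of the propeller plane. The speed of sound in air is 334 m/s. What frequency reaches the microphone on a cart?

112 Hz

The microphone on a cart is ahead, so the propeller plane is moving toward it while the microphone on a cart is moving away from the propeller plane.
General Doppler shift: f' = f · (v − v_o)/(v − v_s).
f' = 91.3 × (334 − 2)/(334 − 63) = 91.3 × 332/271 ≈ 112 Hz.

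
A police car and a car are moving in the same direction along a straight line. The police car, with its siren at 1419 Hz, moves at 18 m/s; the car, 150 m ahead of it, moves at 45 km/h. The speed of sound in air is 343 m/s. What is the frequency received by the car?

45 km/h = 12.5 m/s.
The car is ahead, so the police car is moving toward it while the car is moving away from the police car.
With source approaching and observer receding, f' = f · (v − v_o)/(v − v_s).
f' = 1419 × (343 − 12.5)/(343 − 18) = 1419 × 330.5/325 ≈ 1443 Hz.

1443 Hz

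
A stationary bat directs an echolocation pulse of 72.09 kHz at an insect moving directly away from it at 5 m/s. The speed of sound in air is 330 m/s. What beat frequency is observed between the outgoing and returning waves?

2152 Hz

At the insect (a moving observer), f₁ = f₀ · (v − u)/v = 72.09 × 325/330 ≈ 71.00 kHz.
On reflection it acts as a source moving away from the stationary detector: f₂ = f₁ · v/(v + u) = 71.00 × 330/335 ≈ 69.94 kHz.
Beat frequency (with f₀ = 72090 Hz): |f₂ − f₀| = 2u·f₀/(v + u) = 2 × 5 × 72090/335 ≈ 2152 Hz.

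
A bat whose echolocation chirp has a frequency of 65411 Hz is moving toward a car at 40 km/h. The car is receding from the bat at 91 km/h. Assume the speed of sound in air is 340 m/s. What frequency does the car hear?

62593 Hz

40 km/h = 11.11 m/s; 91 km/h = 25.28 m/s.
General Doppler shift: f' = f · (v − v_o)/(v − v_s).
f' = 65411 × (340 − 25.28)/(340 − 11.11) = 65411 × 314.72/328.89 ≈ 62593 Hz.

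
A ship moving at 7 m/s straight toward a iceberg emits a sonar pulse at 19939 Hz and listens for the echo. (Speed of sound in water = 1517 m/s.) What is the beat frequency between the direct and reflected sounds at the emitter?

185 Hz

The iceberg receives the sound from a moving source: f₁ = f₀ · v/(v − v_e) = 19939 × 1517/1510 ≈ 20031.4 Hz.
On the return leg the ship is a moving observer: f₂ = f₁ · (v + v_e)/v = 20031.4 × 1524/1517 ≈ 20123.9 Hz.
Beat against the emitted tone: |f₂ − f₀| = 2v_e·f₀/(v − v_e) = 2 × 7 × 19939/1510 ≈ 185 Hz.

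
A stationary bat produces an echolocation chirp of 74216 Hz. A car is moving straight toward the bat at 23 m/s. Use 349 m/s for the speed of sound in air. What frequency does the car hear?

Moving observer, stationary source: f' = f · (v + v_o)/v.
f' = 74216 × (349 + 23)/349 = 74216 × 372/349 ≈ 79107 Hz.

79107 Hz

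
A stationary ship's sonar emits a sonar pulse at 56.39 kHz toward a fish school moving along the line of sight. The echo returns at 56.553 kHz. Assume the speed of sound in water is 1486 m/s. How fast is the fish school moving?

2.14 m/s

Double Doppler shift off a moving reflector: f₂ = f₀ · (v + u)/(v − u) (u > 0 toward emitter).
Rearranging, u = v · (f₂ − f₀)/(f₂ + f₀) = 1486 × 0.163/112.943 ≈ 2.14 m/s.
So the fish school is moving at 2.14 m/s toward the emitter.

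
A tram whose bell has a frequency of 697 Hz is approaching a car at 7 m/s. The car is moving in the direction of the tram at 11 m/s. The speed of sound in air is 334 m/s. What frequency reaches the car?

735 Hz

With source approaching and observer approaching, f' = f · (v + v_o)/(v − v_s).
f' = 697 × (334 + 11)/(334 − 7) = 697 × 345/327 ≈ 735 Hz.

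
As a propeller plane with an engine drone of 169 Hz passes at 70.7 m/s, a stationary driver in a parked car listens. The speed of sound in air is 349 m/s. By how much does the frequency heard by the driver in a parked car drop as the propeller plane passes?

Approaching: f₁ = f · v/(v − v_s) = 169 × 349/278.3 ≈ 211.9 Hz.
Receding: f₂ = f · v/(v + v_s) = 169 × 349/419.7 ≈ 140.5 Hz.
Drop: f₁ − f₂ = 2f·v·v_s/(v² − v_s²) = 2 × 169 × 349 × 70.7/(349² − 70.7²) ≈ 71.4 Hz.

71.4 Hz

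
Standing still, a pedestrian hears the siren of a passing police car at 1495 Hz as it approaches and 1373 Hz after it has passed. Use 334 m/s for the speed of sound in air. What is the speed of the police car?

14.2 m/s

f₁/f₂ = (v + v_s)/(v − v_s), so v_s = v · (f₁ − f₂)/(f₁ + f₂).
v_s = 334 × (1495 − 1373)/(1495 + 1373) = 334 × 122/2868 ≈ 14.2 m/s.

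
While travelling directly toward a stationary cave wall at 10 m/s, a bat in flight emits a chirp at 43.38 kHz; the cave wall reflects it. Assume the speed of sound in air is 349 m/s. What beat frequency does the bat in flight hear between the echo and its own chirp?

The cave wall receives the sound from a moving source: f₁ = f₀ · v/(v − v_e) = 43.38 × 349/339 ≈ 44.66 kHz.
On the return leg the bat in flight is a moving observer: f₂ = f₁ · (v + v_e)/v = 44.66 × 359/349 ≈ 45.94 kHz.
Equivalently f₂ = f₀ · (v + v_e)/(v − v_e).
Beat against the emitted tone (with f₀ = 43380 Hz): |f₂ − f₀| = 2v_e·f₀/(v − v_e) = 2 × 10 × 43380/339 ≈ 2559 Hz.

2559 Hz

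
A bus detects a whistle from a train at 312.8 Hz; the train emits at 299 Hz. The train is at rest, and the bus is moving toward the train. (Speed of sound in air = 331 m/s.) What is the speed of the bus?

15.3 m/s

f' = f · (v + v_o)/v ⇒ v_o = v · |f'/f − 1|.
v_o = 331 × |312.8/299 − 1| = 331 × 0.04615 ≈ 15.3 m/s.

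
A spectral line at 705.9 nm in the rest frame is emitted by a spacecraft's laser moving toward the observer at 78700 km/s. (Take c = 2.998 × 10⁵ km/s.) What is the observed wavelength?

539.5 nm

β = v/c = 78700/299800 = 0.2625.
Relativistic Doppler for wavelength: λ' = λ₀ · √((1 − β)/(1 + β)).
λ' = 705.9 × √(0.7375/1.2625) = 705.9 × 0.76430 ≈ 539.5 nm.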